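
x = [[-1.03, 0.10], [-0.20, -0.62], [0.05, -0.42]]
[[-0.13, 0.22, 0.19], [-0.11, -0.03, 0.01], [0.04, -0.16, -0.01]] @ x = [[0.10, -0.23],  [0.12, 0.0],  [-0.01, 0.11]]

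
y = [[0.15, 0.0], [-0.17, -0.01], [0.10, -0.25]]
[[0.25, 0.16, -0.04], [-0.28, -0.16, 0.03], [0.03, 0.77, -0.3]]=y @ [[1.64, 1.09, -0.24], [0.54, -2.64, 1.12]]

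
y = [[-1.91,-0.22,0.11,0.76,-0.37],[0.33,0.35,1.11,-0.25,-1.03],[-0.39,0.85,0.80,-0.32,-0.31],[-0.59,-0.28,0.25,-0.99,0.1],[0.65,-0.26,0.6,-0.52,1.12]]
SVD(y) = [[-0.85, 0.11, -0.27, 0.33, 0.28],  [0.00, -0.79, 0.22, -0.04, 0.57],  [-0.14, -0.58, -0.18, 0.29, -0.73],  [-0.05, -0.15, -0.72, -0.68, 0.03],  [0.5, 0.01, -0.58, 0.59, 0.27]] @ diag([2.379789134922806, 1.9319416456525043, 1.4457773472793969, 0.8160879958186623, 0.6519458537879428]) @ [[0.86, -0.02, 0.04, -0.34, 0.38], [-0.07, -0.39, -0.71, 0.31, 0.5], [0.49, 0.23, -0.31, 0.56, -0.54], [0.02, 0.24, 0.51, 0.66, 0.50], [0.15, -0.86, 0.38, 0.20, -0.24]]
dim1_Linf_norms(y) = [1.91, 1.11, 0.85, 0.99, 1.12]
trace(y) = -0.63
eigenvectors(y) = [[0.03-0.03j, 0.03+0.03j, -0.68+0.00j, -0.68-0.00j, 0.44+0.00j], [(-0.55-0.19j), (-0.55+0.19j), (0.31+0.2j), (0.31-0.2j), (-0.71+0j)], [-0.67+0.00j, -0.67-0.00j, -0.24-0.19j, (-0.24+0.19j), 0.42+0.00j], [-0.02+0.05j, -0.02-0.05j, -0.38-0.35j, (-0.38+0.35j), (0.16+0j)], [(-0.24+0.39j), (-0.24-0.39j), 0.19+0.03j, (0.19-0.03j), (-0.32+0j)]]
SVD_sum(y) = [[-1.74, 0.04, -0.08, 0.7, -0.78], [0.01, -0.00, 0.0, -0.0, 0.00], [-0.28, 0.01, -0.01, 0.11, -0.13], [-0.10, 0.00, -0.00, 0.04, -0.04], [1.02, -0.02, 0.04, -0.41, 0.46]] + [[-0.02, -0.08, -0.14, 0.06, 0.1], [0.11, 0.60, 1.08, -0.48, -0.76], [0.08, 0.44, 0.79, -0.35, -0.56], [0.02, 0.11, 0.20, -0.09, -0.14], [-0.0, -0.01, -0.02, 0.01, 0.01]] + [[-0.19, -0.09, 0.12, -0.22, 0.21], [0.15, 0.07, -0.10, 0.18, -0.17], [-0.12, -0.06, 0.08, -0.14, 0.14], [-0.51, -0.24, 0.33, -0.58, 0.57], [-0.41, -0.19, 0.26, -0.47, 0.45]] + [[0.01, 0.07, 0.14, 0.18, 0.14],[-0.00, -0.01, -0.01, -0.02, -0.01],[0.01, 0.06, 0.12, 0.16, 0.12],[-0.01, -0.13, -0.28, -0.36, -0.28],[0.01, 0.12, 0.24, 0.31, 0.24]] + [[0.03, -0.15, 0.07, 0.04, -0.04], [0.06, -0.32, 0.14, 0.08, -0.09], [-0.07, 0.41, -0.18, -0.10, 0.11], [0.0, -0.02, 0.01, 0.0, -0.0], [0.03, -0.15, 0.07, 0.04, -0.04]]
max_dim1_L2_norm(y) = 2.1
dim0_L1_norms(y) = [3.87, 1.96, 2.87, 2.84, 2.93]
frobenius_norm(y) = 3.55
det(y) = -3.54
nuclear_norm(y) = 7.23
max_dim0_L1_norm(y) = 3.87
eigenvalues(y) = [(1.39+0.43j), (1.39-0.43j), (-1.25+0.51j), (-1.25-0.51j), (-0.92+0j)]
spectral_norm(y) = 2.38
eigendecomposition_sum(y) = [[-0.01-0.01j, -0.01+0.03j, -0.03+0.01j, 0.01+0.00j, -0.03-0.06j],[(-0.07+0.15j), 0.37-0.16j, 0.36+0.22j, (-0.04-0.14j), -0.45+0.81j],[(-0.02+0.19j), 0.34-0.32j, (0.49+0.11j), (-0.09-0.14j), -0.19+1.07j],[(0.01+0.01j), -0.01-0.03j, 0.02-0.03j, (-0.01+0j), 0.07+0.04j],[0.11+0.08j, -0.07-0.31j, 0.24-0.25j, -0.11+0.01j, (0.56+0.48j)]] + [[-0.01+0.01j,-0.01-0.03j,-0.03-0.01j,0.01-0.00j,(-0.03+0.06j)], [(-0.07-0.15j),0.37+0.16j,0.36-0.22j,-0.04+0.14j,-0.45-0.81j], [(-0.02-0.19j),0.34+0.32j,(0.49-0.11j),-0.09+0.14j,(-0.19-1.07j)], [(0.01-0.01j),-0.01+0.03j,0.02+0.03j,(-0.01-0j),0.07-0.04j], [0.11-0.08j,-0.07+0.31j,0.24+0.25j,(-0.11-0.01j),(0.56-0.48j)]] + [[-1.01-0.44j, -0.33+0.05j, 0.29-0.03j, (0.12+1.24j), (-0.23-0.16j)], [0.33+0.50j, (0.16+0.07j), (-0.14-0.07j), 0.31-0.60j, (0.06+0.14j)], [-0.23-0.44j, (-0.13-0.08j), (0.11+0.07j), (-0.31+0.47j), -0.04-0.12j], [-0.33-0.76j, -0.20-0.14j, 0.18+0.13j, (-0.57+0.75j), (-0.05-0.21j)], [(0.26+0.18j), (0.09+0j), -0.08-0.01j, (0.03-0.36j), 0.06+0.06j]] + [[(-1.01+0.44j), -0.33-0.05j, 0.29+0.03j, (0.12-1.24j), (-0.23+0.16j)], [(0.33-0.5j), (0.16-0.07j), -0.14+0.07j, (0.31+0.6j), (0.06-0.14j)], [(-0.23+0.44j), (-0.13+0.08j), (0.11-0.07j), -0.31-0.47j, -0.04+0.12j], [(-0.33+0.76j), (-0.2+0.14j), 0.18-0.13j, -0.57-0.75j, (-0.05+0.21j)], [(0.26-0.18j), (0.09-0j), -0.08+0.01j, 0.03+0.36j, (0.06-0.06j)]] + [[0.12-0.00j, 0.44-0.00j, -0.42+0.00j, 0.50+0.00j, 0.16-0.00j], [(-0.19+0j), -0.71+0.00j, (0.67-0j), (-0.79-0j), (-0.25+0j)], [(0.11-0j), 0.42-0.00j, (-0.4+0j), 0.47+0.00j, (0.15-0j)], [(0.04-0j), (0.16-0j), -0.15+0.00j, (0.18+0j), 0.06-0.00j], [(-0.09+0j), (-0.31+0j), (0.3-0j), (-0.35-0j), (-0.11+0j)]]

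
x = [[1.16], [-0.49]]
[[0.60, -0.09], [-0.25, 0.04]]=x@[[0.52,  -0.08]]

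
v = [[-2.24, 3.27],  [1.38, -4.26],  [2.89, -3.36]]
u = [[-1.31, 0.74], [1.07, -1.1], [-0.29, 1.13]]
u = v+[[0.93, -2.53], [-0.31, 3.16], [-3.18, 4.49]]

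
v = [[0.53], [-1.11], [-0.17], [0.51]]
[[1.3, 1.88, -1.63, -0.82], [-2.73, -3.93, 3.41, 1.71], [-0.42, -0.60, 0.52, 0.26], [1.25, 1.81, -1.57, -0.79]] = v @ [[2.46, 3.54, -3.07, -1.54]]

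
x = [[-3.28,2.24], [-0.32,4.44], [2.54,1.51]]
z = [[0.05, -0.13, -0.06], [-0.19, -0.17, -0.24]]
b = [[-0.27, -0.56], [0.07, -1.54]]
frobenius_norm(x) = 6.66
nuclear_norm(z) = 0.49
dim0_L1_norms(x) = [6.14, 8.19]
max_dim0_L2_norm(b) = 1.64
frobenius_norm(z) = 0.38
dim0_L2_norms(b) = [0.28, 1.64]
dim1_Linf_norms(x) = [3.28, 4.44, 2.54]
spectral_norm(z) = 0.36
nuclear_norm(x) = 9.30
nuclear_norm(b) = 1.92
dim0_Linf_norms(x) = [3.28, 4.44]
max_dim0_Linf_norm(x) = 4.44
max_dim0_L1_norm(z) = 0.3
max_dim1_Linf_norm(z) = 0.24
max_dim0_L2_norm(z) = 0.25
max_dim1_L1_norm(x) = 5.52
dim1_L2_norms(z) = [0.15, 0.35]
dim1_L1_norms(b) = [0.83, 1.61]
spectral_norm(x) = 5.39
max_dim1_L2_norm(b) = 1.54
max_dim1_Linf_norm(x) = 4.44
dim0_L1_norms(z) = [0.24, 0.3, 0.3]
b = z @ x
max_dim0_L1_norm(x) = 8.19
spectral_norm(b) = 1.64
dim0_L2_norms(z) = [0.2, 0.21, 0.25]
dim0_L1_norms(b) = [0.34, 2.1]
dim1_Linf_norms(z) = [0.13, 0.24]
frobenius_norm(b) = 1.66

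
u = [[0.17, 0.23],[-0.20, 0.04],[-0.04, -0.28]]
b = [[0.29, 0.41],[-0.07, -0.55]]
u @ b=[[0.03, -0.06], [-0.06, -0.10], [0.01, 0.14]]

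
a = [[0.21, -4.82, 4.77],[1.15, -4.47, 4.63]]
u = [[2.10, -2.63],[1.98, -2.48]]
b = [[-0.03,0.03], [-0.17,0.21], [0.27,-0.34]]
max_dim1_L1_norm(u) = 4.73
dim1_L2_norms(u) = [3.37, 3.17]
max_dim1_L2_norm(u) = 3.37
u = a @ b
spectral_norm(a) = 9.40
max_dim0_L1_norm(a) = 9.4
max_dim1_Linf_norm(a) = 4.82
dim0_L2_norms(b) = [0.32, 0.4]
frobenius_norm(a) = 9.42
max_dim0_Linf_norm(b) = 0.34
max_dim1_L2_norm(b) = 0.43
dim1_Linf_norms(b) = [0.03, 0.21, 0.34]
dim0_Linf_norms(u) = [2.1, 2.63]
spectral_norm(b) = 0.51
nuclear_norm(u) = 4.63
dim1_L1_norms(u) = [4.73, 4.46]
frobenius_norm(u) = 4.63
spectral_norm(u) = 4.63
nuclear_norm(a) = 10.09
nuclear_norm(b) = 0.52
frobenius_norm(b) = 0.51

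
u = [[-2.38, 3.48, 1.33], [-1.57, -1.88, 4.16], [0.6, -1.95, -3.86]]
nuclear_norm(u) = 12.28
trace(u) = -8.12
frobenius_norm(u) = 7.87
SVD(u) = [[0.49, 0.7, -0.52], [0.58, -0.71, -0.41], [-0.66, -0.1, -0.75]] @ diag([6.3823516659242, 4.3246853081641765, 1.5726996527702042]) @ [[-0.39, 0.3, 0.87], [-0.14, 0.92, -0.37], [0.91, 0.27, 0.31]]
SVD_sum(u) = [[-1.20, 0.92, 2.72],[-1.42, 1.09, 3.22],[1.61, -1.24, -3.66]] + [[-0.44, 2.78, -1.13], [0.44, -2.80, 1.14], [0.06, -0.4, 0.16]] + [[-0.75, -0.22, -0.25], [-0.59, -0.17, -0.2], [-1.07, -0.32, -0.37]]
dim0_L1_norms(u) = [4.55, 7.31, 9.35]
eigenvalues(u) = [(-2.04+0j), (-3.04+3.47j), (-3.04-3.47j)]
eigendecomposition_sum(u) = [[(-1.22-0j), -0.58+0.00j, (-2.23+0j)], [(0.06+0j), 0.03-0.00j, 0.10-0.00j], [(-0.46-0j), -0.22+0.00j, -0.84+0.00j]] + [[(-0.58+0.72j), 2.03+0.90j, (1.78-1.79j)], [-0.81-0.63j, (-0.95+2.27j), (2.03+1.93j)], [0.53-0.23j, -0.86-1.09j, -1.51+0.48j]] + [[(-0.58-0.72j), (2.03-0.9j), 1.78+1.79j], [-0.81+0.63j, -0.95-2.27j, (2.03-1.93j)], [0.53+0.23j, -0.86+1.09j, (-1.51-0.48j)]]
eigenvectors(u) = [[0.93+0.00j, -0.01+0.62j, -0.01-0.62j], [-0.04+0.00j, -0.68+0.00j, (-0.68-0j)], [(0.35+0j), (0.19-0.34j), (0.19+0.34j)]]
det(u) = -43.41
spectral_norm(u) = 6.38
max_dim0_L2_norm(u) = 5.83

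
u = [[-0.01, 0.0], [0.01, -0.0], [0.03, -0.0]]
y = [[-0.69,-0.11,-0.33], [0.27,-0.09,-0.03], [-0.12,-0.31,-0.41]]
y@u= [[-0.00, 0.00],[-0.0, 0.0],[-0.01, 0.0]]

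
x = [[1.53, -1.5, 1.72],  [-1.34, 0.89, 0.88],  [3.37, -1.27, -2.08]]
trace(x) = 0.34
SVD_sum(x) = [[1.05, -0.50, -0.46], [-1.51, 0.72, 0.66], [3.44, -1.65, -1.51]] + [[0.47, -1.01, 2.18],  [0.03, -0.07, 0.14],  [-0.13, 0.28, -0.6]] + [[0.01,  0.01,  0.00], [0.14,  0.23,  0.08], [0.06,  0.10,  0.03]]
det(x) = -3.62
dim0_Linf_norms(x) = [3.37, 1.5, 2.08]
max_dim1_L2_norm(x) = 4.16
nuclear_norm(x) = 7.50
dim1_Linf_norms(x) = [1.72, 1.34, 3.37]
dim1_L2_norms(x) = [2.75, 1.83, 4.16]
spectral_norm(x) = 4.65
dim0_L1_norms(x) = [6.24, 3.66, 4.68]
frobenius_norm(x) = 5.31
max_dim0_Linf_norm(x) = 3.37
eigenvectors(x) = [[0.41, 0.79, 0.53], [0.32, -0.24, 0.79], [-0.86, 0.56, 0.32]]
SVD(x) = [[-0.27,-0.96,0.05], [0.39,-0.06,0.92], [-0.88,0.27,0.39]] @ diag([4.653001164167864, 2.542330885070906, 0.3061598227512147]) @ [[-0.84, 0.40, 0.37], [-0.19, 0.41, -0.89], [0.51, 0.82, 0.27]]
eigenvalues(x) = [-3.22, 3.21, 0.35]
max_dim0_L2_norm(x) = 3.94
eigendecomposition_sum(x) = [[-0.82, 0.07, 1.18], [-0.63, 0.05, 0.91], [1.7, -0.14, -2.46]] + [[2.34, -1.77, 0.47],[-0.72, 0.54, -0.14],[1.66, -1.25, 0.33]] + [[0.01,0.2,0.08],[0.01,0.30,0.11],[0.0,0.12,0.05]]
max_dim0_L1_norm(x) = 6.24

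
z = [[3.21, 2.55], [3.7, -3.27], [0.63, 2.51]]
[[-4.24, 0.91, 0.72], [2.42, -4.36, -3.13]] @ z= [[-9.79, -11.98],[-10.34, 12.57]]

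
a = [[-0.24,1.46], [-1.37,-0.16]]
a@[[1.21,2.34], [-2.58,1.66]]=[[-4.06, 1.86],  [-1.24, -3.47]]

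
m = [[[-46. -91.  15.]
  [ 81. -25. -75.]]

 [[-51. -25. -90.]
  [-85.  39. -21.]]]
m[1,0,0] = -51.0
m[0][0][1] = -91.0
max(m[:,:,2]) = 15.0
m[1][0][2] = -90.0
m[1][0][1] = -25.0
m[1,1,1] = 39.0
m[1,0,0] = -51.0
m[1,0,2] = -90.0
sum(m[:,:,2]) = -171.0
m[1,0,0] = -51.0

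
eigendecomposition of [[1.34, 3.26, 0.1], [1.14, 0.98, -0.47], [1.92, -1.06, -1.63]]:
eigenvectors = [[0.86, 0.22, 0.54], [0.43, -0.21, -0.25], [0.26, -0.95, 0.80]]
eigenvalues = [2.99, -2.3, 0.0]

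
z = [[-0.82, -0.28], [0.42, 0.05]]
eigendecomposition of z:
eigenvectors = [[-0.86,0.37], [0.51,-0.93]]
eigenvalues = [-0.65, -0.12]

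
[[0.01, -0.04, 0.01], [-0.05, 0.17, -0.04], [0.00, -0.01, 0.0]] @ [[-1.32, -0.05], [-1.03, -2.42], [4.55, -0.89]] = [[0.07, 0.09],[-0.29, -0.37],[0.01, 0.02]]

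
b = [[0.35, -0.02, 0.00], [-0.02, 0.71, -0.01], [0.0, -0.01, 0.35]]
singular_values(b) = [0.71, 0.35, 0.35]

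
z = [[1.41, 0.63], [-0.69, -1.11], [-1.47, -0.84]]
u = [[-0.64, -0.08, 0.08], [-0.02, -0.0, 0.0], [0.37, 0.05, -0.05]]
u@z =[[-0.96, -0.38], [-0.03, -0.01], [0.56, 0.22]]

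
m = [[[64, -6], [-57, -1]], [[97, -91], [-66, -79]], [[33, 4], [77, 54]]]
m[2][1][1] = 54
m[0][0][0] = 64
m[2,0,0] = 33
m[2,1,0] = 77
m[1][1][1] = -79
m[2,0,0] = 33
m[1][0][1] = -91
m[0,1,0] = -57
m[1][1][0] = -66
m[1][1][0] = -66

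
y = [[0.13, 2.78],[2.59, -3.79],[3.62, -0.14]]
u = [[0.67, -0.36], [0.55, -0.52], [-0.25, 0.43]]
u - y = [[0.54,-3.14], [-2.04,3.27], [-3.87,0.57]]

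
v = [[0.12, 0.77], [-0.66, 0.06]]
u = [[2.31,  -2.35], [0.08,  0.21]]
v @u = [[0.34, -0.12], [-1.52, 1.56]]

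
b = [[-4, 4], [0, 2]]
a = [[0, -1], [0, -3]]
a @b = [[0, -2], [0, -6]]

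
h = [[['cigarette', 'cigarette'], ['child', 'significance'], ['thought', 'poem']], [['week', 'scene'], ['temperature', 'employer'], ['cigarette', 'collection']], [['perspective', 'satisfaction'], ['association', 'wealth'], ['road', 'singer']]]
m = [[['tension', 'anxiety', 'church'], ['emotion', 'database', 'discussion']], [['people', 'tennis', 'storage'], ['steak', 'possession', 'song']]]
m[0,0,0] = 'tension'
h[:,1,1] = ['significance', 'employer', 'wealth']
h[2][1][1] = 'wealth'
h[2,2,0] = 'road'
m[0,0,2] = 'church'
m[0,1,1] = 'database'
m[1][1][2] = 'song'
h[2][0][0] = 'perspective'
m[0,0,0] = 'tension'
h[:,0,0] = ['cigarette', 'week', 'perspective']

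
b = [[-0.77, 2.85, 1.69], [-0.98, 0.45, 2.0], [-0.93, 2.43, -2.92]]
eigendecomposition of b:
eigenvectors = [[(-0.85+0j), -0.85-0.00j, (-0.09+0j)], [(-0.29-0.37j), -0.29+0.37j, (-0.43+0j)], [(-0.09-0.23j), (-0.09+0.23j), 0.90+0.00j]]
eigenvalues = [(0.37+1.7j), (0.37-1.7j), (-3.98+0j)]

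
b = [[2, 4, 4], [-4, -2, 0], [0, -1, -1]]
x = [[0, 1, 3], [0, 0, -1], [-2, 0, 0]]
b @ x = [[-8, 2, 2], [0, -4, -10], [2, 0, 1]]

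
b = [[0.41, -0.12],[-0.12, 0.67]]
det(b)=0.260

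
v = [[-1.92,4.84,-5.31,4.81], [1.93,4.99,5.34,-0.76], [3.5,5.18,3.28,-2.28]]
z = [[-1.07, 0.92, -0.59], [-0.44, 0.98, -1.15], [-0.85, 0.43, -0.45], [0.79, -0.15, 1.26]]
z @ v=[[1.76, -3.64, 8.66, -4.50],  [-1.29, -3.2, 3.8, -0.24],  [0.89, -4.3, 5.33, -3.39],  [2.6, 9.60, -0.86, 1.04]]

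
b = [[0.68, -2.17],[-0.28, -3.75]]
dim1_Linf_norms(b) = [2.17, 3.75]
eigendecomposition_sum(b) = [[0.79, -0.38], [-0.05, 0.02]] + [[-0.11, -1.79], [-0.23, -3.77]]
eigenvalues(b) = [0.81, -3.88]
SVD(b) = [[0.50, 0.86], [0.86, -0.5]] @ diag([4.333743229347322, 0.7286080030347222]) @ [[0.02,  -1.00], [1.0,  0.02]]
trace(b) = -3.07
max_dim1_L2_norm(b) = 3.76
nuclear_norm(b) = 5.06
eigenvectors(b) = [[1.0, 0.43], [-0.06, 0.9]]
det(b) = -3.16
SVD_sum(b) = [[0.05, -2.18],[0.09, -3.74]] + [[0.63,0.01], [-0.37,-0.01]]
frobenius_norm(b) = 4.39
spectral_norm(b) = 4.33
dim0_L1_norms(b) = [0.96, 5.92]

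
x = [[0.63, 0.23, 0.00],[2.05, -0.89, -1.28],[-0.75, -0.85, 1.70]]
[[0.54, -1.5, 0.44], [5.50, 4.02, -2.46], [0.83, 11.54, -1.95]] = x @[[1.71, 0.48, -0.18], [-2.34, -7.84, 2.39], [0.07, 3.08, -0.03]]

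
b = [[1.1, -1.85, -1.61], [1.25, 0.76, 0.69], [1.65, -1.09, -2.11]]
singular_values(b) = [3.89, 1.66, 0.57]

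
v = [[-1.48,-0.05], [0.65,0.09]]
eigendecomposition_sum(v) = [[-1.48,  -0.05], [0.62,  0.02]] + [[-0.00,-0.0], [0.03,0.07]]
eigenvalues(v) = [-1.46, 0.07]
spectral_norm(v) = 1.62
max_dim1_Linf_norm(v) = 1.48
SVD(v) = [[-0.91,0.4], [0.4,0.91]] @ diag([1.618526810368658, 0.06221707255937464]) @ [[1.0,0.05], [-0.05,1.0]]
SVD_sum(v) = [[-1.48, -0.08], [0.65, 0.03]] + [[-0.00, 0.03],[-0.0, 0.06]]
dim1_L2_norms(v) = [1.48, 0.66]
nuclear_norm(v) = 1.68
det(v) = -0.10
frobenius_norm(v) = 1.62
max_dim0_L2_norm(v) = 1.62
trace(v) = -1.39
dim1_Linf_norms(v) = [1.48, 0.65]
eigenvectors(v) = [[-0.92, 0.03], [0.39, -1.00]]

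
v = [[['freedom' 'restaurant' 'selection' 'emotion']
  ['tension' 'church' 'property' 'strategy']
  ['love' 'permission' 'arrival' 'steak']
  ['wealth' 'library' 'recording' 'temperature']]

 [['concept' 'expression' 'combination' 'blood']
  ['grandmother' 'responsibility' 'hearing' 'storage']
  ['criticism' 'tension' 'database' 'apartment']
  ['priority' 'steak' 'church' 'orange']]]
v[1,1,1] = 'responsibility'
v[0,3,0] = 'wealth'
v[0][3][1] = 'library'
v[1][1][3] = 'storage'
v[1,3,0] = 'priority'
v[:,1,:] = [['tension', 'church', 'property', 'strategy'], ['grandmother', 'responsibility', 'hearing', 'storage']]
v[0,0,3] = 'emotion'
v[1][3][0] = 'priority'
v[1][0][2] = 'combination'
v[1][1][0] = 'grandmother'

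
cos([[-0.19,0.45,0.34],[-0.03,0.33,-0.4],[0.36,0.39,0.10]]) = [[0.93, -0.10, 0.10], [0.07, 1.03, 0.09], [0.02, -0.17, 1.01]]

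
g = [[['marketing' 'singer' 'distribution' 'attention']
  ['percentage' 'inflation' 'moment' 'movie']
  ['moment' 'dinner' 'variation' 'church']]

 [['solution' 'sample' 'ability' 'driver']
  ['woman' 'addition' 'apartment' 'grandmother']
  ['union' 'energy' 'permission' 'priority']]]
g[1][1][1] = 'addition'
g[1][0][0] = 'solution'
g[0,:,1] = ['singer', 'inflation', 'dinner']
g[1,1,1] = 'addition'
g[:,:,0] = [['marketing', 'percentage', 'moment'], ['solution', 'woman', 'union']]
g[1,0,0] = 'solution'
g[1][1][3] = 'grandmother'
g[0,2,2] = 'variation'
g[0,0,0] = 'marketing'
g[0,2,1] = 'dinner'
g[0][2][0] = 'moment'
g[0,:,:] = [['marketing', 'singer', 'distribution', 'attention'], ['percentage', 'inflation', 'moment', 'movie'], ['moment', 'dinner', 'variation', 'church']]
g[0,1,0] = 'percentage'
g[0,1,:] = ['percentage', 'inflation', 'moment', 'movie']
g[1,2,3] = 'priority'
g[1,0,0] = 'solution'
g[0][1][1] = 'inflation'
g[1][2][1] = 'energy'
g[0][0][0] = 'marketing'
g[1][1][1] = 'addition'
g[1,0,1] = 'sample'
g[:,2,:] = [['moment', 'dinner', 'variation', 'church'], ['union', 'energy', 'permission', 'priority']]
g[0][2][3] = 'church'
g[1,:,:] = [['solution', 'sample', 'ability', 'driver'], ['woman', 'addition', 'apartment', 'grandmother'], ['union', 'energy', 'permission', 'priority']]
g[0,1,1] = 'inflation'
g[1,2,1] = 'energy'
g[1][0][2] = 'ability'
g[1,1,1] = 'addition'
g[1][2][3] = 'priority'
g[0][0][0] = 'marketing'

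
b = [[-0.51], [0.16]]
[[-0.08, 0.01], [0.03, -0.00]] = b@[[0.16,-0.01]]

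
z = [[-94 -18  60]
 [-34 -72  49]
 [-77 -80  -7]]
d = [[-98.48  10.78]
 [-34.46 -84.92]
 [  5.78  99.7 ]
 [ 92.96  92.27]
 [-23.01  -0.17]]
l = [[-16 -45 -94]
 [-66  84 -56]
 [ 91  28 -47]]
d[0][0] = -98.48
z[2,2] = -7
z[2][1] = -80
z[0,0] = -94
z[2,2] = -7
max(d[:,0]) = 92.96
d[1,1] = -84.92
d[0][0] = -98.48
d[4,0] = -23.01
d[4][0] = -23.01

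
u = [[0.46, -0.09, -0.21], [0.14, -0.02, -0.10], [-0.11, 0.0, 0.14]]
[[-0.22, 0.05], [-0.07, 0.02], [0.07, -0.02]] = u @[[-0.16, 0.04], [0.67, -0.17], [0.39, -0.10]]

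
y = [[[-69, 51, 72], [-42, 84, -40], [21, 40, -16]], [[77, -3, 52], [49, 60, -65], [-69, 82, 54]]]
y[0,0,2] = 72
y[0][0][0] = -69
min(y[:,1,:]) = -65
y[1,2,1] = 82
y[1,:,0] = [77, 49, -69]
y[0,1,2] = -40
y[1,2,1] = 82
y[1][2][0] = -69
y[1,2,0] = -69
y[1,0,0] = 77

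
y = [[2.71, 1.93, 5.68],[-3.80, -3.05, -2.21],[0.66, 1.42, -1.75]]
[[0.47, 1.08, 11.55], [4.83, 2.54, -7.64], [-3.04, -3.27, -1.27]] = y @ [[-1.64, 0.38, 0.52],[-0.22, -1.74, 0.75],[0.94, 0.60, 1.53]]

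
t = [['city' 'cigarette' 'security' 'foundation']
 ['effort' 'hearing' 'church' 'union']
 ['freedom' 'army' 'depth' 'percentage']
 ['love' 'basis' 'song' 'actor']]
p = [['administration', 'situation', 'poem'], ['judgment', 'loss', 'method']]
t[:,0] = ['city', 'effort', 'freedom', 'love']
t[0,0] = 'city'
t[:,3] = ['foundation', 'union', 'percentage', 'actor']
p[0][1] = 'situation'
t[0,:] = ['city', 'cigarette', 'security', 'foundation']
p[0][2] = 'poem'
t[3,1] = 'basis'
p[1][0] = 'judgment'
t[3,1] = 'basis'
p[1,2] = 'method'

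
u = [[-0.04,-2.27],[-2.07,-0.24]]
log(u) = [[0.77+1.50j, (0.07+1.64j)], [(0.06+1.5j), 0.78+1.64j]]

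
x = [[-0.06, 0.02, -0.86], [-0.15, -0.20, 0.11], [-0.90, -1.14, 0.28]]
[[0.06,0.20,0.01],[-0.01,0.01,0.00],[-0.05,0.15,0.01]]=x@[[0.02, -0.05, -0.0],[0.01, -0.15, -0.01],[-0.07, -0.23, -0.01]]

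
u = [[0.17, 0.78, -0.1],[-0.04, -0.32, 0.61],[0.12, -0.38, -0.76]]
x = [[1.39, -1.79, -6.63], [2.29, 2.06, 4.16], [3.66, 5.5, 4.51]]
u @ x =[[1.66, 0.75, 1.67], [1.44, 2.77, 1.69], [-3.49, -5.18, -5.8]]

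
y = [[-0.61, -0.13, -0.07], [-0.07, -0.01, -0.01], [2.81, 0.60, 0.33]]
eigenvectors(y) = [[(-0.22+0j), (0.05+0.06j), 0.05-0.06j],[-0.02+0.00j, (0.27-0.27j), (0.27+0.27j)],[0.98+0.00j, (-0.92+0j), -0.92-0.00j]]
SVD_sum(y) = [[-0.61, -0.13, -0.07], [-0.07, -0.01, -0.01], [2.81, 0.60, 0.33]] + [[0.0, -0.0, 0.0], [-0.0, 0.0, -0.0], [-0.00, 0.00, -0.0]] + [[-0.0, 0.00, 0.00],[-0.00, 0.00, 0.00],[-0.0, 0.00, 0.00]]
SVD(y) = [[-0.21,0.08,0.97], [-0.02,-1.00,0.08], [0.98,-0.01,0.21]] @ diag([2.960400390923014, 0.005205786759165854, 0.0015573076405902711]) @ [[0.97, 0.21, 0.11], [0.15, -0.91, 0.38], [-0.18, 0.36, 0.92]]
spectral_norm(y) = 2.96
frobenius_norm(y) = 2.96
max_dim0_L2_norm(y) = 2.88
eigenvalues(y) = [(-0.31+0j), (0.01+0j), (0.01-0j)]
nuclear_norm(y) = 2.97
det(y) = -0.00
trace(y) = -0.29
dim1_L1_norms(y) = [0.81, 0.09, 3.74]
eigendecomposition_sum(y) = [[(-0.6-0j), (-0.13-0j), (-0.07+0j)], [(-0.05-0j), -0.01-0.00j, -0.01+0.00j], [2.71+0.00j, (0.57+0j), (0.31-0j)]] + [[(-0-0j),-0.00-0.00j,-0.00-0.00j],[-0.01+0.02j,0.00+0.01j,-0.00+0.00j],[0.05-0.02j,0.02-0.02j,(0.01-0j)]] + [[-0.00+0.00j, (-0+0j), (-0+0j)], [-0.01-0.02j, 0.00-0.01j, (-0-0j)], [0.05+0.02j, (0.02+0.02j), 0.01+0.00j]]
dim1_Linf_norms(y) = [0.61, 0.07, 2.81]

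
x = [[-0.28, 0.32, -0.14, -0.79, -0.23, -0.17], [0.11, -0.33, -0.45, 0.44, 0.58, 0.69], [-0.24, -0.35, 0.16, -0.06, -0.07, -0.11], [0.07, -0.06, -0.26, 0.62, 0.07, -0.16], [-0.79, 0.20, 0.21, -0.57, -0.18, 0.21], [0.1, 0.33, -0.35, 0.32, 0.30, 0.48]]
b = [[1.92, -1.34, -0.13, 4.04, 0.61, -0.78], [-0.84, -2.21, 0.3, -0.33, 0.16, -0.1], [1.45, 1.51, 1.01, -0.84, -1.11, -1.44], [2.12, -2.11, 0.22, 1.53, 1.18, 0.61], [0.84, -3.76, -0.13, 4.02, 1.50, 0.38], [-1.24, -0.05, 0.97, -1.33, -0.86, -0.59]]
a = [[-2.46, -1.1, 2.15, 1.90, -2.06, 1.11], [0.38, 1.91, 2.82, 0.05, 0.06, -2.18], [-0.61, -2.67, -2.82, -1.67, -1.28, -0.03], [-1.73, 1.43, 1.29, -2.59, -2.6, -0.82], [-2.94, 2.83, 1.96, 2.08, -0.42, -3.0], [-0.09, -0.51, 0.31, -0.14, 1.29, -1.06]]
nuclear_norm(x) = 4.22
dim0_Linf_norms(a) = [2.94, 2.83, 2.82, 2.59, 2.6, 3.0]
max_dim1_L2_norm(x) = 1.15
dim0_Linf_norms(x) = [0.79, 0.35, 0.45, 0.79, 0.58, 0.69]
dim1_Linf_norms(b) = [4.04, 2.21, 1.51, 2.12, 4.02, 1.33]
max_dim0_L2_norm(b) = 6.12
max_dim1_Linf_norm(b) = 4.04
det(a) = 751.11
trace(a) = -7.44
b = a @ x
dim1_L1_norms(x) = [1.93, 2.6, 0.99, 1.24, 2.16, 1.88]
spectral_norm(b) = 8.20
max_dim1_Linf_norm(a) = 3.0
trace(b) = 3.16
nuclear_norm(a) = 22.58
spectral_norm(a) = 7.73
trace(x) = 0.47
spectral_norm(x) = 1.71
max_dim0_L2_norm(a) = 5.11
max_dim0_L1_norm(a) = 11.35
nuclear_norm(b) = 16.49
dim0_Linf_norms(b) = [2.12, 3.76, 1.01, 4.04, 1.5, 1.44]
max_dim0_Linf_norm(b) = 4.04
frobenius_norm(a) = 10.74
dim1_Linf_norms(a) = [2.46, 2.82, 2.82, 2.6, 3.0, 1.29]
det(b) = 0.04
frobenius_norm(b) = 9.48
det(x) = 0.00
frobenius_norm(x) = 2.17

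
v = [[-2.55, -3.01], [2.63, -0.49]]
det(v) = 9.17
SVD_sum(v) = [[-3.1,-2.26], [1.49,1.08]] + [[0.55, -0.75], [1.14, -1.57]]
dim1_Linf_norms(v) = [3.01, 2.63]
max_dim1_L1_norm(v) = 5.56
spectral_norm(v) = 4.25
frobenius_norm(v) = 4.77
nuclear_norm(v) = 6.41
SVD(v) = [[-0.9, 0.43], [0.43, 0.9]] @ diag([4.250938196994471, 2.1561828413502857]) @ [[0.81, 0.59], [0.59, -0.81]]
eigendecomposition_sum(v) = [[-1.27+1.01j, -1.50-0.87j], [(1.32+0.76j), (-0.25+1.61j)]] + [[(-1.27-1.01j), -1.50+0.87j], [(1.32-0.76j), (-0.25-1.61j)]]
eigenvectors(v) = [[(0.73+0j), 0.73-0.00j], [-0.25-0.64j, (-0.25+0.64j)]]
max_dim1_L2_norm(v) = 3.94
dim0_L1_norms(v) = [5.18, 3.5]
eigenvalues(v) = [(-1.52+2.62j), (-1.52-2.62j)]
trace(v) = -3.04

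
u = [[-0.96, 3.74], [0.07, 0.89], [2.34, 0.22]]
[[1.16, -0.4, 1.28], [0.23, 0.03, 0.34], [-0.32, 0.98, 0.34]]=u@ [[-0.16, 0.42, 0.11], [0.27, 0.0, 0.37]]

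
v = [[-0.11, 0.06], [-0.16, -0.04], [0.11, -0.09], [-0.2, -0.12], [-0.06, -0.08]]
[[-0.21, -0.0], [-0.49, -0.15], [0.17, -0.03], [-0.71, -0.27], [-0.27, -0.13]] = v@[[2.7, 0.64], [1.4, 1.17]]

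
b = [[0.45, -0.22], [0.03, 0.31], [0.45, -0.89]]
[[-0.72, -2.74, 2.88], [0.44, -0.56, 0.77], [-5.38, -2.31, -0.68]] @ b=[[0.89, -3.25],[0.53, -0.96],[-2.80, 1.07]]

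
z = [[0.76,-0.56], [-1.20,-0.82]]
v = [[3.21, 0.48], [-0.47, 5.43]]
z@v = [[2.70, -2.68], [-3.47, -5.03]]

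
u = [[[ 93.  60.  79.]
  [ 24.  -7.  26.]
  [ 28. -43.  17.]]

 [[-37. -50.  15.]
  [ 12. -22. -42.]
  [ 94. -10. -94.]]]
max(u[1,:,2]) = 15.0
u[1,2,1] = -10.0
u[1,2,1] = -10.0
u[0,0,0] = 93.0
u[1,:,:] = [[-37.0, -50.0, 15.0], [12.0, -22.0, -42.0], [94.0, -10.0, -94.0]]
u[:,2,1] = [-43.0, -10.0]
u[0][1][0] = 24.0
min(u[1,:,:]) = -94.0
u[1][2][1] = -10.0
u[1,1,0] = 12.0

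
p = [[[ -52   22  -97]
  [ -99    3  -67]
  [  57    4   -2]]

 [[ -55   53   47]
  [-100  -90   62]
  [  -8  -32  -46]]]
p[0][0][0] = -52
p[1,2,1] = -32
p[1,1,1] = -90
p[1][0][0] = -55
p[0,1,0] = -99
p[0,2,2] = -2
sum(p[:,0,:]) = -82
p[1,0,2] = 47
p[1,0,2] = 47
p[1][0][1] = 53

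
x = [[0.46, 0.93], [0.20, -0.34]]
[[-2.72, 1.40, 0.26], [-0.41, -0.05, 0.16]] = x @ [[-3.81, 1.24, 0.70],[-1.04, 0.89, -0.07]]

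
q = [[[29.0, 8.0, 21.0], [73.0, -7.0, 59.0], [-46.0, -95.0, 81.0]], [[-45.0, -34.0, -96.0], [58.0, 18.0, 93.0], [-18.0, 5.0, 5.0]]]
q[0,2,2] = 81.0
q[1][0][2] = -96.0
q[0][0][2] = 21.0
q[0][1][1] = -7.0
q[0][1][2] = 59.0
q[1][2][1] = 5.0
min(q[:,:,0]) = -46.0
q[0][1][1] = -7.0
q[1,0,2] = -96.0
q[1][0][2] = -96.0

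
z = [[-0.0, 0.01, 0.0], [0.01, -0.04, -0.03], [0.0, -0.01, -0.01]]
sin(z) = [[0.00,0.01,-0.0], [0.01,-0.04,-0.03], [-0.0,-0.01,-0.01]]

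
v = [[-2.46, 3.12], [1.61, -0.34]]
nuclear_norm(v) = 5.18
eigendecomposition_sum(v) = [[-2.77, 2.44],[1.26, -1.11]] + [[0.31, 0.68], [0.35, 0.77]]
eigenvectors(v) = [[-0.91, -0.66],[0.41, -0.75]]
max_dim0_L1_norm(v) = 4.07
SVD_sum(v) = [[-2.7, 2.90], [0.92, -0.99]] + [[0.24, 0.22], [0.69, 0.65]]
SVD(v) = [[-0.95,0.32], [0.32,0.95]] @ diag([4.1822890463136515, 1.0010785848697679]) @ [[0.68, -0.73],[0.73, 0.68]]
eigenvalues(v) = [-3.88, 1.08]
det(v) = -4.19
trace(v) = -2.80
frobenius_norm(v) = 4.30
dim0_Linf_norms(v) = [2.46, 3.12]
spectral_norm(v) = 4.18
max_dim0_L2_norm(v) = 3.14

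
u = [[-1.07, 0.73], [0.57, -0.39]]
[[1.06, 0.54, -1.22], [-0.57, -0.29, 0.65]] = u @ [[-0.47,0.25,1.38],  [0.77,1.11,0.35]]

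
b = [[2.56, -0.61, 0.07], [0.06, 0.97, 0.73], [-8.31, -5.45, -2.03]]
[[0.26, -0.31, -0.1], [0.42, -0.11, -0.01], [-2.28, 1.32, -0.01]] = b @ [[0.11, -0.12, -0.02], [0.08, -0.01, 0.07], [0.46, -0.13, -0.10]]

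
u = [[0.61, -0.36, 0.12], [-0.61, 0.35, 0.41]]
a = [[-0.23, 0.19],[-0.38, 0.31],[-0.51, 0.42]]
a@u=[[-0.26,0.15,0.05], [-0.42,0.25,0.08], [-0.57,0.33,0.11]]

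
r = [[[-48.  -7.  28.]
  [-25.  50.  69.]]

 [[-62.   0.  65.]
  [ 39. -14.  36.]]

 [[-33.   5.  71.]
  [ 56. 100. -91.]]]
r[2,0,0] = -33.0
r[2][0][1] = 5.0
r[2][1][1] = 100.0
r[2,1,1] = 100.0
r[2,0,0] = -33.0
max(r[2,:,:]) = 100.0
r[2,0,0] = -33.0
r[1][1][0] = 39.0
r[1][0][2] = 65.0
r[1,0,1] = 0.0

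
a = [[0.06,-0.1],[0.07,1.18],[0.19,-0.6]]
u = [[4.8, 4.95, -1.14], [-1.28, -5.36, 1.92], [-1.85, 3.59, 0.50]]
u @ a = [[0.42, 6.04], [-0.09, -7.35], [0.24, 4.12]]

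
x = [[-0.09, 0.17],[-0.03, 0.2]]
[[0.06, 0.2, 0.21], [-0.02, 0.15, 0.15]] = x @ [[-1.24, -1.18, -1.33],  [-0.3, 0.56, 0.56]]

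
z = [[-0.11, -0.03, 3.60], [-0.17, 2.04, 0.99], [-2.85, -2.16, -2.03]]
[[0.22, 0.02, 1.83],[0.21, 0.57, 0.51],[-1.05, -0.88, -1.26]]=z @ [[0.25, 0.09, 0.07], [0.09, 0.28, 0.01], [0.07, 0.01, 0.51]]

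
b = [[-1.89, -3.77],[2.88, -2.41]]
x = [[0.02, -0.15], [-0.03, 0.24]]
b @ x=[[0.08,-0.62], [0.13,-1.01]]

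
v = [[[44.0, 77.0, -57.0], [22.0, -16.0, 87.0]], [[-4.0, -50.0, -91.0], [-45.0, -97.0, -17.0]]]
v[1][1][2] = -17.0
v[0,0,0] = 44.0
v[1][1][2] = -17.0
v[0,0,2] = -57.0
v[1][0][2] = -91.0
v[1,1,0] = -45.0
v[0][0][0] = 44.0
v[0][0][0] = 44.0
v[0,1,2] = 87.0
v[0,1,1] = -16.0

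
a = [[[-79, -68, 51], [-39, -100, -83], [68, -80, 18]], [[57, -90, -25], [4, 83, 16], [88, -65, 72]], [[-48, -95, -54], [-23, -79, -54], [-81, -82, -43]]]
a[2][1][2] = -54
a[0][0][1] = -68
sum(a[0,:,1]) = -248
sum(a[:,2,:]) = -105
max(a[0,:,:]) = 68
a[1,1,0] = 4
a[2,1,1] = -79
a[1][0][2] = -25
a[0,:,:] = [[-79, -68, 51], [-39, -100, -83], [68, -80, 18]]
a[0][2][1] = -80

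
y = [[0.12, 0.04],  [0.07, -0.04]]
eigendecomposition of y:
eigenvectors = [[0.93, -0.22], [0.37, 0.98]]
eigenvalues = [0.14, -0.06]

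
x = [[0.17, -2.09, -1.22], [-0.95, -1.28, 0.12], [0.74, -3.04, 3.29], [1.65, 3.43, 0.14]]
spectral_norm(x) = 5.50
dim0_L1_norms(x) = [3.51, 9.84, 4.77]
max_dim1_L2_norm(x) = 4.54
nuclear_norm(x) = 10.27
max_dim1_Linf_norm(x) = 3.43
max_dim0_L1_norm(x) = 9.84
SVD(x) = [[-0.27, 0.45, -0.82], [-0.24, 0.2, 0.4], [-0.71, -0.69, -0.14], [0.61, -0.53, -0.37]] @ diag([5.50245932836497, 3.3652718424736032, 1.3996023599378722]) @ [[0.12,0.93,-0.35],[-0.44,-0.27,-0.86],[-0.89,0.26,0.38]]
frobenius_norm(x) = 6.60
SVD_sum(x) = [[-0.18,-1.38,0.53],[-0.16,-1.25,0.47],[-0.47,-3.61,1.37],[0.4,3.09,-1.18]] + [[-0.68, -0.41, -1.31], [-0.29, -0.18, -0.57], [1.03, 0.62, 1.99], [0.78, 0.47, 1.51]] + [[1.03, -0.3, -0.44], [-0.50, 0.14, 0.21], [0.18, -0.05, -0.08], [0.47, -0.14, -0.2]]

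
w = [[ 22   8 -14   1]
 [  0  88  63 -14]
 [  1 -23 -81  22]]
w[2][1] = -23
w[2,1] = -23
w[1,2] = 63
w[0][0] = 22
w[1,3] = -14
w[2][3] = 22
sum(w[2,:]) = -81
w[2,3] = 22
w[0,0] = 22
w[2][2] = -81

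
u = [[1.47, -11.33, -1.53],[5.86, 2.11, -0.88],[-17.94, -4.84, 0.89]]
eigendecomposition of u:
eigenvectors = [[-0.04-0.35j, -0.04+0.35j, 0.20+0.00j], [(-0.32+0.08j), (-0.32-0.08j), (-0.06+0j)], [(0.87+0j), (0.87-0j), (0.98+0j)]]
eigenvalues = [(3.43+6.76j), (3.43-6.76j), (-2.4+0j)]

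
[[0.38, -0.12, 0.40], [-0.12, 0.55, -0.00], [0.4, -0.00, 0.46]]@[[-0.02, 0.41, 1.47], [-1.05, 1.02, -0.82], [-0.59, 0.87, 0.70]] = [[-0.12,0.38,0.94], [-0.58,0.51,-0.63], [-0.28,0.56,0.91]]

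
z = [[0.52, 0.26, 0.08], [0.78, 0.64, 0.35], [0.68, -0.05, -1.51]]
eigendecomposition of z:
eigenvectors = [[-0.44, -0.48, -0.02],[-0.89, 0.85, -0.15],[-0.10, -0.23, 0.99]]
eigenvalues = [1.06, 0.1, -1.52]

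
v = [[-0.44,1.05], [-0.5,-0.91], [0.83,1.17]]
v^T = [[-0.44,  -0.50,  0.83], [1.05,  -0.91,  1.17]]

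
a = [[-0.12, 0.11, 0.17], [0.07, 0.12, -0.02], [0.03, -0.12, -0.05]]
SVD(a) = [[-0.88, 0.31, 0.36], [-0.13, -0.88, 0.45], [0.46, 0.35, 0.82]] @ diag([0.26259621472652217, 0.15372461162496912, 0.01766272323439351]) @ [[0.42, -0.64, -0.65], [-0.58, -0.73, 0.35], [0.7, -0.23, 0.68]]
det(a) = -0.00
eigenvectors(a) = [[0.92, 0.01, 0.62], [-0.22, -0.84, -0.3], [-0.34, 0.55, 0.73]]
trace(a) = -0.05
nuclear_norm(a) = 0.43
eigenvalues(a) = [-0.21, 0.13, 0.03]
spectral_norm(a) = 0.26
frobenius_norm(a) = 0.30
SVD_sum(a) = [[-0.10, 0.15, 0.15], [-0.01, 0.02, 0.02], [0.05, -0.08, -0.08]] + [[-0.03, -0.04, 0.02], [0.08, 0.10, -0.05], [-0.03, -0.04, 0.02]] + [[0.00, -0.0, 0.00], [0.01, -0.00, 0.01], [0.01, -0.00, 0.01]]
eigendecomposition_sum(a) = [[-0.13,0.10,0.15],[0.03,-0.02,-0.04],[0.05,-0.04,-0.06]] + [[-0.0, -0.00, -0.0], [0.04, 0.15, 0.02], [-0.03, -0.10, -0.02]] + [[0.01, 0.01, 0.02], [-0.00, -0.01, -0.01], [0.01, 0.01, 0.02]]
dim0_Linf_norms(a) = [0.12, 0.12, 0.17]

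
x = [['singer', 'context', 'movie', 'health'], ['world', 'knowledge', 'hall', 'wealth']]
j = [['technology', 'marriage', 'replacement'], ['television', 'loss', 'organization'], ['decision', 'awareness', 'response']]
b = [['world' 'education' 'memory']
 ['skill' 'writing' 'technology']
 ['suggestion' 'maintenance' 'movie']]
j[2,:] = ['decision', 'awareness', 'response']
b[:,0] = ['world', 'skill', 'suggestion']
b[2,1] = 'maintenance'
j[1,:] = ['television', 'loss', 'organization']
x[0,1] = 'context'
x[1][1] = 'knowledge'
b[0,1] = 'education'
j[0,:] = ['technology', 'marriage', 'replacement']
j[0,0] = 'technology'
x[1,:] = ['world', 'knowledge', 'hall', 'wealth']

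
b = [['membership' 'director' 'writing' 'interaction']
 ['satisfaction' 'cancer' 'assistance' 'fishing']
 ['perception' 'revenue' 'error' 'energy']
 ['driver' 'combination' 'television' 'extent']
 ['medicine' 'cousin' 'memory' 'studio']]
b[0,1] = 'director'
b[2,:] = ['perception', 'revenue', 'error', 'energy']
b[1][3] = 'fishing'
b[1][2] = 'assistance'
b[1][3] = 'fishing'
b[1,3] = 'fishing'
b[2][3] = 'energy'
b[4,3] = 'studio'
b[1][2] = 'assistance'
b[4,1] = 'cousin'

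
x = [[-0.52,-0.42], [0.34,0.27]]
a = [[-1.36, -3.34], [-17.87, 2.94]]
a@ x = [[-0.43, -0.33], [10.29, 8.30]]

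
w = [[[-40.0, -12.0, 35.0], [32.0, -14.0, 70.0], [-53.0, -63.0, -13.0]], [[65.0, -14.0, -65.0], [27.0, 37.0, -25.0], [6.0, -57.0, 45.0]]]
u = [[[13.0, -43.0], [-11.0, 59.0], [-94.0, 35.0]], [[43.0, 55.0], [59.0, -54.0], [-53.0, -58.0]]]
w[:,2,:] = [[-53.0, -63.0, -13.0], [6.0, -57.0, 45.0]]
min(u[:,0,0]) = 13.0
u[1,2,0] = -53.0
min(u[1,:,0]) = -53.0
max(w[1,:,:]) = 65.0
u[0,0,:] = [13.0, -43.0]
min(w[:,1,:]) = -25.0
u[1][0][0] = 43.0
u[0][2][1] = 35.0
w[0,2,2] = -13.0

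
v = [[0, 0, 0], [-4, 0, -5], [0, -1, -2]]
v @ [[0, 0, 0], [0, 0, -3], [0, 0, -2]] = [[0, 0, 0], [0, 0, 10], [0, 0, 7]]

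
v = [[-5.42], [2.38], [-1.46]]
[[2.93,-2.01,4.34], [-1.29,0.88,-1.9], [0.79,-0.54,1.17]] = v @ [[-0.54, 0.37, -0.8]]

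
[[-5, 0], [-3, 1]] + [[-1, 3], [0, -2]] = [[-6, 3], [-3, -1]]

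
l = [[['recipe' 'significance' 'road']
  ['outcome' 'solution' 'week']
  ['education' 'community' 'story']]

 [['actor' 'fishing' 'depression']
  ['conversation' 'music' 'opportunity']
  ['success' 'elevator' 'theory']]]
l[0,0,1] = 'significance'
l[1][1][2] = 'opportunity'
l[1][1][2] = 'opportunity'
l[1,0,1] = 'fishing'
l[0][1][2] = 'week'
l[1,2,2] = 'theory'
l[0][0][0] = 'recipe'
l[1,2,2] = 'theory'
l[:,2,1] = ['community', 'elevator']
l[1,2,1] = 'elevator'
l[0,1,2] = 'week'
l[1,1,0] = 'conversation'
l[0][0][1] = 'significance'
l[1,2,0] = 'success'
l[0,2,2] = 'story'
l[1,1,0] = 'conversation'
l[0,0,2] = 'road'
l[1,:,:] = [['actor', 'fishing', 'depression'], ['conversation', 'music', 'opportunity'], ['success', 'elevator', 'theory']]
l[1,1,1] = 'music'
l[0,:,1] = ['significance', 'solution', 'community']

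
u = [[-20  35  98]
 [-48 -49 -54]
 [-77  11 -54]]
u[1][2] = -54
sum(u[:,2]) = -10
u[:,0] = [-20, -48, -77]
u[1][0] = -48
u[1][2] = -54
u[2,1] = 11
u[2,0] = -77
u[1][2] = -54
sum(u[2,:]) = -120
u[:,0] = [-20, -48, -77]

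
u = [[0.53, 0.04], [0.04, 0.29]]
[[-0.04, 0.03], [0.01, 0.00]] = u @ [[-0.08, 0.05], [0.05, 0.01]]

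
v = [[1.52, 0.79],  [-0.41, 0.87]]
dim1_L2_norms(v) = [1.71, 0.96]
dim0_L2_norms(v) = [1.57, 1.18]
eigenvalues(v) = [(1.19+0.47j), (1.19-0.47j)]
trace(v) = 2.39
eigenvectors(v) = [[(0.81+0j), 0.81-0.00j], [-0.33+0.48j, (-0.33-0.48j)]]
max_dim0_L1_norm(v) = 1.93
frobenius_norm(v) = 1.96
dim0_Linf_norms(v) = [1.52, 0.87]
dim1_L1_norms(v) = [2.31, 1.28]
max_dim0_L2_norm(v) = 1.57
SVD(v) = [[-1.00, -0.03], [-0.03, 1.0]] @ diag([1.7136343298472434, 0.9607067104840007]) @ [[-0.88,-0.48], [-0.48,0.88]]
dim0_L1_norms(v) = [1.93, 1.66]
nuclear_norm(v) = 2.67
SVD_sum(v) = [[1.51, 0.82],[0.05, 0.03]] + [[0.01,-0.03],  [-0.46,0.84]]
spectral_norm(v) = 1.71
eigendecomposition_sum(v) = [[(0.76-0.18j), 0.40-1.01j], [-0.21+0.52j, (0.43+0.65j)]] + [[(0.76+0.18j), 0.39+1.01j], [(-0.21-0.52j), 0.43-0.65j]]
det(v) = 1.65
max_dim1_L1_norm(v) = 2.31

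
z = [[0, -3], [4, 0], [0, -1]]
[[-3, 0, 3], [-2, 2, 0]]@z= [[0, 6], [8, 6]]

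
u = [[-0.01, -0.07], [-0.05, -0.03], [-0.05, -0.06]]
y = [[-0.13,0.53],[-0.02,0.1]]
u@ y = [[0.0, -0.01], [0.01, -0.03], [0.01, -0.03]]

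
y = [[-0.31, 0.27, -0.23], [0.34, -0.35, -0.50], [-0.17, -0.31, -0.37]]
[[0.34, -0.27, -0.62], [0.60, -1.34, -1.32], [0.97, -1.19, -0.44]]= y@[[-1.12,0.34,-1.13], [-1.06,1.18,-1.26], [-1.22,2.08,2.76]]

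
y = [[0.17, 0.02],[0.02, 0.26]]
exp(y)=[[1.19, 0.02], [0.02, 1.3]]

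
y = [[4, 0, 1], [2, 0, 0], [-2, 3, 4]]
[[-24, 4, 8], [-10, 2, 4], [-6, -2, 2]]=y @ [[-5, 1, 2], [0, 0, 2], [-4, 0, 0]]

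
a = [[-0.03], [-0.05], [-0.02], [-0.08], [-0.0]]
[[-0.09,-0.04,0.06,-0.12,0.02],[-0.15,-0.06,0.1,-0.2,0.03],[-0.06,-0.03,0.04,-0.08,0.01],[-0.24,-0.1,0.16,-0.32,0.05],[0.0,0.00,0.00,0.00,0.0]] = a @[[3.05, 1.29, -2.06, 4.01, -0.64]]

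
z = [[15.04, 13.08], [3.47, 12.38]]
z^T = [[15.04,3.47],[13.08,12.38]]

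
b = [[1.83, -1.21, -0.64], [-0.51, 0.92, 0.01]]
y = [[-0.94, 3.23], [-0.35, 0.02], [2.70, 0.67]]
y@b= [[-3.37, 4.11, 0.63], [-0.65, 0.44, 0.22], [4.6, -2.65, -1.72]]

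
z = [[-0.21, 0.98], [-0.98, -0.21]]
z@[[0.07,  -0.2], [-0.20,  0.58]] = [[-0.21,  0.61], [-0.03,  0.07]]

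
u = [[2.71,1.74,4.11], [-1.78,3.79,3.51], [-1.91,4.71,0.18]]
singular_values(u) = [7.56, 4.82, 1.61]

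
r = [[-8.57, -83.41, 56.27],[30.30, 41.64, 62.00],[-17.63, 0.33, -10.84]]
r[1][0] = 30.3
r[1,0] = 30.3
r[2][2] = -10.84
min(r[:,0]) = -17.63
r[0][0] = -8.57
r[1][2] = 62.0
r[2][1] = 0.33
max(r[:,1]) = 41.64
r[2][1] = 0.33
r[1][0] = 30.3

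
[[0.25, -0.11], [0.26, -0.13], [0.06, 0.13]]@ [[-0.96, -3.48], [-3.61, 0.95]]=[[0.16, -0.97], [0.22, -1.03], [-0.53, -0.09]]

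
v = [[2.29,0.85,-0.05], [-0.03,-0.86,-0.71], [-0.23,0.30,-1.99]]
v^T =[[2.29, -0.03, -0.23], [0.85, -0.86, 0.30], [-0.05, -0.71, -1.99]]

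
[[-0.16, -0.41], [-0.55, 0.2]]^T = [[-0.16, -0.55], [-0.41, 0.2]]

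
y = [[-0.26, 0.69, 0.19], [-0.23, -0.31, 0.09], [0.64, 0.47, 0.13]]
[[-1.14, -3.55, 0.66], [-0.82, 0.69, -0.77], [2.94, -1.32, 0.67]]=y @ [[4.55, 1.34, 0.27], [-0.32, -3.94, 1.65], [1.41, -2.53, -2.15]]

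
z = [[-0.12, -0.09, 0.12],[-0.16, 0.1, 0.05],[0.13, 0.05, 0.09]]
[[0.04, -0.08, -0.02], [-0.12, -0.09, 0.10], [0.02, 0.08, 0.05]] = z@[[0.33, 0.59, -0.1], [-0.74, 0.10, 0.74], [0.12, -0.03, 0.26]]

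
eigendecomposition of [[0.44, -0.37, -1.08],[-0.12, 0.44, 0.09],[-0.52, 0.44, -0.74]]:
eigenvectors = [[0.57, 0.90, -0.76], [-0.00, -0.27, -0.64], [0.82, -0.34, 0.11]]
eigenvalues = [-1.1, 0.96, 0.28]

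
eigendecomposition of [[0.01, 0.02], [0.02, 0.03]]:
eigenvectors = [[-0.85, -0.53], [0.53, -0.85]]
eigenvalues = [-0.0, 0.04]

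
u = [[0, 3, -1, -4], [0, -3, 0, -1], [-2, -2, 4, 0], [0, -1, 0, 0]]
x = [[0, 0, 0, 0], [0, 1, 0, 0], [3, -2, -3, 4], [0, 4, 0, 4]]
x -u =[[0, -3, 1, 4], [0, 4, 0, 1], [5, 0, -7, 4], [0, 5, 0, 4]]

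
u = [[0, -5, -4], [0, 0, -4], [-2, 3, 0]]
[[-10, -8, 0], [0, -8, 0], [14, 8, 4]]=u @ [[-4, -4, -2], [2, 0, 0], [0, 2, 0]]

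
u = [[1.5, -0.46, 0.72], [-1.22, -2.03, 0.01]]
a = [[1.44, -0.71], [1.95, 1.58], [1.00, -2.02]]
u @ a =[[1.98,-3.25], [-5.71,-2.36]]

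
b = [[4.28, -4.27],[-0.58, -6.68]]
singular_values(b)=[8.19, 3.79]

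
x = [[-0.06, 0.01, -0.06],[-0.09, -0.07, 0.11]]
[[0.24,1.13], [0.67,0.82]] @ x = [[-0.12, -0.08, 0.11], [-0.11, -0.05, 0.05]]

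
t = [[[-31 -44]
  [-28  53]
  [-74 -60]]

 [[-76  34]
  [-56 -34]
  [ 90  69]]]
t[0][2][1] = -60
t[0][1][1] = 53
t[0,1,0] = -28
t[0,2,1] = -60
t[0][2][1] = -60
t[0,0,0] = -31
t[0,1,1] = 53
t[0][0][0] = -31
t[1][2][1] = 69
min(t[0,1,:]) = -28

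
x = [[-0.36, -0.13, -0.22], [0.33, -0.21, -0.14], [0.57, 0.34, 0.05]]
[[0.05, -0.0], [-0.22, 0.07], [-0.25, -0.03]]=x@[[-0.46, 0.07], [-0.04, -0.22], [0.53, 0.03]]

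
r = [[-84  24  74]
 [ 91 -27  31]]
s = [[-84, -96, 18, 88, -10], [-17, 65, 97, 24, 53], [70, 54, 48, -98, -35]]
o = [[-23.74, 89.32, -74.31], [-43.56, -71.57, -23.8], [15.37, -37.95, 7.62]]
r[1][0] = 91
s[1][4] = 53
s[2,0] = 70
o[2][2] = 7.62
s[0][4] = -10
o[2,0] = 15.37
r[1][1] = -27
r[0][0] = -84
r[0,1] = 24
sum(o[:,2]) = -90.49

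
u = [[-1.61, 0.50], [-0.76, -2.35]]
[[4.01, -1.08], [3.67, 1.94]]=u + [[5.62, -1.58], [4.43, 4.29]]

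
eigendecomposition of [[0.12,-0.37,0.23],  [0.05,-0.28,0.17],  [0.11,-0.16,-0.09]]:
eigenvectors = [[(-0.91+0j), 0.67+0.00j, (0.67-0j)], [(-0.27+0j), (0.66+0.06j), 0.66-0.06j], [-0.32+0.00j, 0.21+0.26j, (0.21-0.26j)]]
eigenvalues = [(0.09+0j), (-0.17+0.06j), (-0.17-0.06j)]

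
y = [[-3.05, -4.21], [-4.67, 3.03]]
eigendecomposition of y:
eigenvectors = [[-0.87, 0.45], [-0.49, -0.89]]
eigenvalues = [-5.39, 5.37]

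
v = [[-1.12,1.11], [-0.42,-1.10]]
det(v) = 1.698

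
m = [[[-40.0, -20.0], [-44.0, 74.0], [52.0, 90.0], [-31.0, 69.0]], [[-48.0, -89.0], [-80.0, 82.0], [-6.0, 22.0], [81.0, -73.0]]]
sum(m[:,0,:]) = -197.0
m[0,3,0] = -31.0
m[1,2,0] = -6.0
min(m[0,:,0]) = -44.0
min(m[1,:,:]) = -89.0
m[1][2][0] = -6.0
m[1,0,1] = -89.0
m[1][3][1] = -73.0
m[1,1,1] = 82.0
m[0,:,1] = [-20.0, 74.0, 90.0, 69.0]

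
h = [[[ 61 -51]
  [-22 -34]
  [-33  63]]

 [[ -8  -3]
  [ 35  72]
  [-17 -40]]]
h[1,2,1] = -40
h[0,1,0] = -22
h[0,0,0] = 61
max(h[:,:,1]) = 72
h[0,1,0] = -22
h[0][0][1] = -51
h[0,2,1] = 63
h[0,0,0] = 61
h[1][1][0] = 35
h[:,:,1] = [[-51, -34, 63], [-3, 72, -40]]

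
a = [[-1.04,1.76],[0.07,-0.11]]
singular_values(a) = [2.05, 0.0]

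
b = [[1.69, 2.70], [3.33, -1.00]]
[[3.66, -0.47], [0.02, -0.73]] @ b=[[4.62, 10.35], [-2.40, 0.78]]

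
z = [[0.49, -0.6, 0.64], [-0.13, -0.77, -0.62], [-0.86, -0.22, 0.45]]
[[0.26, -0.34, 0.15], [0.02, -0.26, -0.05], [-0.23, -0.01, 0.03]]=z @ [[0.32, -0.12, 0.05], [-0.12, 0.4, -0.06], [0.05, -0.06, 0.14]]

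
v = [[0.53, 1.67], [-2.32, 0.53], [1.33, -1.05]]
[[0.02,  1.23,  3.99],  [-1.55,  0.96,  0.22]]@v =[[2.46,-3.5], [-2.76,-2.31]]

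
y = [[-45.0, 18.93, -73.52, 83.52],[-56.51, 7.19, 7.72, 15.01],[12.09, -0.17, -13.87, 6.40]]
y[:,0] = [-45.0, -56.51, 12.09]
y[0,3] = 83.52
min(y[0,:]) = -73.52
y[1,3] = 15.01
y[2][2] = -13.87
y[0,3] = 83.52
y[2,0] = 12.09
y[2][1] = -0.17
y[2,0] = 12.09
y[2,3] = 6.4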